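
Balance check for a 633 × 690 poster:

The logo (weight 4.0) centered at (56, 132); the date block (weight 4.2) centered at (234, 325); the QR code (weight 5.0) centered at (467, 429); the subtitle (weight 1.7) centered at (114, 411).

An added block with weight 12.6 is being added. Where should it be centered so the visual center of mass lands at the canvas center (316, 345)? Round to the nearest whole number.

After adding the added block, total weight = 4.0 + 4.2 + 5.0 + 1.7 + 12.6 = 27.5.
Along x: (3735.6 + 12.6·x) / 27.5 = 316 (existing moment 4.0·56 + 4.2·234 + 5.0·467 + 1.7·114 = 3735.6) ⇒ x = (8690.0 − 3735.6) / 12.6 ≈ 393.21.
Along y: (4736.7 + 12.6·y) / 27.5 = 345 (existing moment 4.0·132 + 4.2·325 + 5.0·429 + 1.7·411 = 4736.7) ⇒ y = (9487.5 − 4736.7) / 12.6 ≈ 377.05.

(393, 377)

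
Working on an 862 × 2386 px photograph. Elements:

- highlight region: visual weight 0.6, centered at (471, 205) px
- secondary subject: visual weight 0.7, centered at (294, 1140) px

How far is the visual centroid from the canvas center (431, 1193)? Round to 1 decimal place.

Total weight = 0.6 + 0.7 = 1.3.
x: (0.6·471 + 0.7·294) / 1.3 = 488.4 / 1.3 ≈ 375.69
y: (0.6·205 + 0.7·1140) / 1.3 = 921.0 / 1.3 ≈ 708.46
From (431, 1193): dx = -55.31, dy = -484.54, so the distance is √(dx²+dy²) ≈ 487.68.

≈ 487.7 px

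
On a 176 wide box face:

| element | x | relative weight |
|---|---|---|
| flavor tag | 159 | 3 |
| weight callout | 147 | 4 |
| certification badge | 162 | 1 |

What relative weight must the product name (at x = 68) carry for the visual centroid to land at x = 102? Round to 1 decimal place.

Fixed elements: Σw = 3 + 4 + 1 = 8, Σw·x = 3·159 + 4·147 + 1·162 = 1227.
For the centroid to hit 102: (1227 + w·68) / (8 + w) = 102.
Rearranging, w·(68 − 102) = 102·8 − 1227 = -411, so w ≈ -411/-34 = 12.09.

w ≈ 12.1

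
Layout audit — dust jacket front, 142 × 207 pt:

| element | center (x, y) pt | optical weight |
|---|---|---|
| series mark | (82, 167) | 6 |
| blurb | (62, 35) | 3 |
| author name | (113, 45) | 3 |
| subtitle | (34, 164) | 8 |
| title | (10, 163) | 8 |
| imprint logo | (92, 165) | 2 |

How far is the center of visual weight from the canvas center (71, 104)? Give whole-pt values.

Total weight = 6 + 3 + 3 + 8 + 8 + 2 = 30.
Σw·x = 1553; x̄ = 1553/30 ≈ 51.77.
y: moment 4188 / weight 30 ≈ 139.60
Offset from (71, 104): Δx ≈ -19.23, Δy ≈ 35.60; distance = √(Δx² + Δy²) ≈ 40.46.

≈ 40 pt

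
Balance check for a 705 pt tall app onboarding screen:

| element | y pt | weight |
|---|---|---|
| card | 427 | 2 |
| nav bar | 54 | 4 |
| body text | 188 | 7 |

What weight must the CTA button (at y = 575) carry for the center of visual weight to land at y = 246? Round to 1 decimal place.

Existing Σw = 13 (2 + 4 + 7); existing moment 2·427 + 4·54 + 7·188 = 2386.
Balance at y = 246 requires (2386 + w·575) / (13 + w) = 246.
So w = (246·13 − 2386)/(575 − 246) = 812/329 ≈ 2.47.

w ≈ 2.5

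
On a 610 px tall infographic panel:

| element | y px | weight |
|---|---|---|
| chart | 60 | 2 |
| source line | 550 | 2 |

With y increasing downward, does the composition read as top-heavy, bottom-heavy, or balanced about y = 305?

Σw = 2 + 2 = 4.
y-moment: 2·60 + 2·550 = 1220; centroid 1220/4 ≈ 305.00.
305.00 = 305 exactly: balanced.

balanced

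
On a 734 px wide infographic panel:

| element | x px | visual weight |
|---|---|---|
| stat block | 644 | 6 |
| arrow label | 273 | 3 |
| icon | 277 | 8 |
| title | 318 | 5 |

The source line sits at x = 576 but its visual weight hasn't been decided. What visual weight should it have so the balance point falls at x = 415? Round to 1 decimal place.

Existing Σw = 22 (6 + 3 + 8 + 5); existing moment 6·644 + 3·273 + 8·277 + 5·318 = 8489.
For the centroid to hit 415: (8489 + w·576) / (22 + w) = 415.
Solving: w = (415·22 − 8489) / (576 − 415) = 641 / 161 ≈ 3.98.

w ≈ 4.0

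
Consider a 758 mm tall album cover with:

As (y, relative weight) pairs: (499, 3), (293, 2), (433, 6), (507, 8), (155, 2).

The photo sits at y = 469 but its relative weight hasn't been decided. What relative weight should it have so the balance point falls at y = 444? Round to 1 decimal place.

Existing Σw = 21 (3 + 2 + 6 + 8 + 2); existing moment 3·499 + 2·293 + 6·433 + 8·507 + 2·155 = 9047.
For the centroid to hit 444: (9047 + w·469) / (21 + w) = 444.
So w = (444·21 − 9047)/(469 − 444) = 277/25 ≈ 11.08.

w ≈ 11.1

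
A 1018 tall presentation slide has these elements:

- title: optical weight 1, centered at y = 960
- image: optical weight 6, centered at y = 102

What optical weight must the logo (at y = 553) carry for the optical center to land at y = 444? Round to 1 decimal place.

w ≈ 14.1

Fixed elements: Σw = 1 + 6 = 7, Σw·y = 1·960 + 6·102 = 1572.
For the centroid to hit 444: (1572 + w·553) / (7 + w) = 444.
Solving: w = (444·7 − 1572) / (553 − 444) = 1536 / 109 ≈ 14.09.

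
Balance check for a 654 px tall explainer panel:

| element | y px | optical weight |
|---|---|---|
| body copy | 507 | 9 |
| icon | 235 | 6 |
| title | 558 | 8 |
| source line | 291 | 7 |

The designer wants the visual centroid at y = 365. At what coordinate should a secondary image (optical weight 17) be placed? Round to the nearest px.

After adding the secondary image, total weight = 9 + 6 + 8 + 7 + 17 = 47.
y: need Σw·y = 47·365 = 17155. Existing = 9·507 + 6·235 + 8·558 + 7·291 = 12474. Remainder 4681 / 17 ≈ 275.35.

y ≈ 275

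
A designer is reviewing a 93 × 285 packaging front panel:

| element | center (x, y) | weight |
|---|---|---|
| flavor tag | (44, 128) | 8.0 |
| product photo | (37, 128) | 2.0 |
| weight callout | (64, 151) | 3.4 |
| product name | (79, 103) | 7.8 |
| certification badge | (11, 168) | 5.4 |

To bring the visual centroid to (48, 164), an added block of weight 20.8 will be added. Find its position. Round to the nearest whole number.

After adding the added block, total weight = 8.0 + 2.0 + 3.4 + 7.8 + 5.4 + 20.8 = 47.4.
Along x: (1319.2 + 20.8·x) / 47.4 = 48 (existing moment 8.0·44 + 2.0·37 + 3.4·64 + 7.8·79 + 5.4·11 = 1319.2) ⇒ x = (2275.2 − 1319.2) / 20.8 ≈ 45.96.
Along y: (3504.0 + 20.8·y) / 47.4 = 164 (existing moment 8.0·128 + 2.0·128 + 3.4·151 + 7.8·103 + 5.4·168 = 3504.0) ⇒ y = (7773.6 − 3504.0) / 20.8 ≈ 205.27.

(46, 205)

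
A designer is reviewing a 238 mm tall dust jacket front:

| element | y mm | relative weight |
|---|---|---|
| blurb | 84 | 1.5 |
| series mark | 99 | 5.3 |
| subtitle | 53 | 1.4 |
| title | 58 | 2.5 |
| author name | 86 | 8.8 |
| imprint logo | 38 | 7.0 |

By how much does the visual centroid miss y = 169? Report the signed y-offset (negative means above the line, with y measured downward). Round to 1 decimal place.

≈ -97.6 mm

Total weight = 1.5 + 5.3 + 1.4 + 2.5 + 8.8 + 7.0 = 26.5.
y-moment: 1.5·84 + 5.3·99 + 1.4·53 + 2.5·58 + 8.8·86 + 7.0·38 = 1892.7; centroid 1892.7/26.5 ≈ 71.42.
Difference: 71.42 − 169 ≈ -97.58.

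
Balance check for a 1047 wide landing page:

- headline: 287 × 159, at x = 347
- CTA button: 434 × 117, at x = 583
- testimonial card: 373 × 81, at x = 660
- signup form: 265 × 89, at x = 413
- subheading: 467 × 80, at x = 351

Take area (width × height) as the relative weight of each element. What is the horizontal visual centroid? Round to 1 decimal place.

x ≈ 470.4

Taking area as weight: headline 287·159 = 45633, CTA button 434·117 = 50778, testimonial card 373·81 = 30213, signup form 265·89 = 23585, subheading 467·80 = 37360. Sum 187569.
x-moment: 45633·347 + 50778·583 + 30213·660 + 23585·413 + 37360·351 = 88232770; centroid 88232770/187569 ≈ 470.40.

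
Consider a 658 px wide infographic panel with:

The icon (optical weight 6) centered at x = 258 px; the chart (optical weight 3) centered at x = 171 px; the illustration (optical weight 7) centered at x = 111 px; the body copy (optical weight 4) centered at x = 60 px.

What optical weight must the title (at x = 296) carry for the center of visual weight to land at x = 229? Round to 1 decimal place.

Fixed elements: Σw = 6 + 3 + 7 + 4 = 20, Σw·x = 6·258 + 3·171 + 7·111 + 4·60 = 3078.
Set Σw·x/Σw = 229: (3078 + 296w) = 229·(20 + w).
Rearranging, w·(296 − 229) = 229·20 − 3078 = 1502, so w ≈ 1502/67 = 22.42.

w ≈ 22.4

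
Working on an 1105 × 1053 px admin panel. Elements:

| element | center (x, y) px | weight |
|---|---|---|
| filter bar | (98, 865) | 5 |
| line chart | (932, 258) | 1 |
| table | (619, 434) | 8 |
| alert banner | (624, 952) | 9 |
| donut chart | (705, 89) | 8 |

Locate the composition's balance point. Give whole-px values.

(569, 559)

Total weight = 5 + 1 + 8 + 9 + 8 = 31.
Σw·x = 5·98 + 1·932 + 8·619 + 9·624 + 8·705 = 17630, so x̄ = 17630/31 ≈ 568.71.
Σw·y = 5·865 + 1·258 + 8·434 + 9·952 + 8·89 = 17335, so ȳ = 17335/31 ≈ 559.19.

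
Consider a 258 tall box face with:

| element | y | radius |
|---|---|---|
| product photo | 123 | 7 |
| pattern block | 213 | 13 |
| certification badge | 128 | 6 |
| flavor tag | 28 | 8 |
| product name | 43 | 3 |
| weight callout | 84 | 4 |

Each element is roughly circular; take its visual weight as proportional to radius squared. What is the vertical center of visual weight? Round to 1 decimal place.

Weights ∝ r²: product photo 7² = 49, pattern block 13² = 169, certification badge 6² = 36, flavor tag 8² = 64, product name 3² = 9, weight callout 4² = 16; Σw = 343.
Σw·y = 50155; ȳ = 50155/343 ≈ 146.22.

y ≈ 146.2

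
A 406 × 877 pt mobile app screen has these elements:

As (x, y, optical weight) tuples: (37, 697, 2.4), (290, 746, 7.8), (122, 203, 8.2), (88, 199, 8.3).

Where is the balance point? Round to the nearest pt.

(153, 405)

Weights sum to 2.4 + 7.8 + 8.2 + 8.3 = 26.7.
Σw·x = 2.4·37 + 7.8·290 + 8.2·122 + 8.3·88 = 4081.6, so x̄ = 4081.6/26.7 ≈ 152.87.
Σw·y = 2.4·697 + 7.8·746 + 8.2·203 + 8.3·199 = 10807.9, so ȳ = 10807.9/26.7 ≈ 404.79.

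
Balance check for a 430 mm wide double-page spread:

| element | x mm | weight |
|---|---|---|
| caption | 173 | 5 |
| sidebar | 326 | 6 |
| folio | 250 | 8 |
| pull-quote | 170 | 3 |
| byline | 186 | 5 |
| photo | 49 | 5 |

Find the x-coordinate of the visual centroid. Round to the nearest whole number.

Weights sum to 5 + 6 + 8 + 3 + 5 + 5 = 32.
Σw·x = 5·173 + 6·326 + 8·250 + 3·170 + 5·186 + 5·49 = 6506, so x̄ = 6506/32 ≈ 203.31.

x ≈ 203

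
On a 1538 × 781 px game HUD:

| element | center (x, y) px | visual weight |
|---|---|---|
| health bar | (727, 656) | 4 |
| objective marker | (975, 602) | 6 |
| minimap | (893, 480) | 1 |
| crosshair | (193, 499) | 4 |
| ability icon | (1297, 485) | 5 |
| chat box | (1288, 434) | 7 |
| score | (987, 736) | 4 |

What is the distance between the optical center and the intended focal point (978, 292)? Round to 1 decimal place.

Total weight = 4 + 6 + 1 + 4 + 5 + 7 + 4 = 31.
x: moment 29872 / weight 31 ≈ 963.61
y: moment 17119 / weight 31 ≈ 552.23
Relative to (978, 292): Δ = (-14.39, 260.23); |Δ| = √(-14.39² + 260.23²) ≈ 260.62.

≈ 260.6 px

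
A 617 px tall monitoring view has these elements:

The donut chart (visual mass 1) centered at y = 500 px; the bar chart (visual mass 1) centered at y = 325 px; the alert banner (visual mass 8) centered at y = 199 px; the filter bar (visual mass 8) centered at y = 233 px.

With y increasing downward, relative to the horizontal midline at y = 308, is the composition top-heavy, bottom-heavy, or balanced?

top-heavy

Σw = 1 + 1 + 8 + 8 = 18.
y: (1·500 + 1·325 + 8·199 + 8·233) / 18 = 4281 / 18 ≈ 237.83
237.8 lies above (smaller y than) the midline 308, so the layout is top-heavy.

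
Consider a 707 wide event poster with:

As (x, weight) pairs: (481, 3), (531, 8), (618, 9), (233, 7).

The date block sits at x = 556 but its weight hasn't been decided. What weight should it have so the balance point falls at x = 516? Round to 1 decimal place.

Existing Σw = 27 (3 + 8 + 9 + 7); existing moment 3·481 + 8·531 + 9·618 + 7·233 = 12884.
For the centroid to hit 516: (12884 + w·556) / (27 + w) = 516.
So w = (516·27 − 12884)/(556 − 516) = 1048/40 ≈ 26.20.

w ≈ 26.2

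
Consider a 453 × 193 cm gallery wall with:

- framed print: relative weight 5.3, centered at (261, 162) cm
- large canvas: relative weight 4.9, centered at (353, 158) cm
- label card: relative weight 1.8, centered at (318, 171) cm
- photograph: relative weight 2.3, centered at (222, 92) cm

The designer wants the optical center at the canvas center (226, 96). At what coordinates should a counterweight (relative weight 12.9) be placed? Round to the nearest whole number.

New total weight: (5.3 + 4.9 + 1.8 + 2.3) + 12.9 = 27.2.
Along x: (4196.0 + 12.9·x) / 27.2 = 226 (existing moment 5.3·261 + 4.9·353 + 1.8·318 + 2.3·222 = 4196.0) ⇒ x = (6147.2 − 4196.0) / 12.9 ≈ 151.26.
Along y: (2152.2 + 12.9·y) / 27.2 = 96 (existing moment 5.3·162 + 4.9·158 + 1.8·171 + 2.3·92 = 2152.2) ⇒ y = (2611.2 − 2152.2) / 12.9 ≈ 35.58.

(151, 36)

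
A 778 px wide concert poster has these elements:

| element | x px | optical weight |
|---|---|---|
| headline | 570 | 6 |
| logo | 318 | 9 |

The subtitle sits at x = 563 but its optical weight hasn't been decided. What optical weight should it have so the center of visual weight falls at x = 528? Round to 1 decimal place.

Existing Σw = 15 (6 + 9); existing moment 6·570 + 9·318 = 6282.
Balance at x = 528 requires (6282 + w·563) / (15 + w) = 528.
So w = (528·15 − 6282)/(563 − 528) = 1638/35 ≈ 46.80.

w ≈ 46.8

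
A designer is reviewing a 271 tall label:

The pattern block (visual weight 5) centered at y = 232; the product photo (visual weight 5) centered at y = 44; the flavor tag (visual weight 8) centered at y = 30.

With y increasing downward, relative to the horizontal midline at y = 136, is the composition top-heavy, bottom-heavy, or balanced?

top-heavy

Weights sum to 5 + 5 + 8 = 18.
y-moment: 5·232 + 5·44 + 8·30 = 1620; centroid 1620/18 ≈ 90.00.
Since 90.0 is above (smaller y than) 136, the composition reads top-heavy.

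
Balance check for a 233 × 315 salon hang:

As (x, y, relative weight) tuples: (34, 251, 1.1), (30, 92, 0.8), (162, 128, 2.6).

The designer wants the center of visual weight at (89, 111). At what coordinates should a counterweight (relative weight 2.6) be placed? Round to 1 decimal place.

(57.4, 40.6)

With the counterweight, Σw becomes 1.1 + 0.8 + 2.6 + 2.6 = 7.1.
x: target moment 7.1×89 = 631.9; current 1.1·34 + 0.8·30 + 2.6·162 = 482.6; the counterweight supplies 149.3, so x = 149.3/2.6 ≈ 57.42.
y: target moment 7.1×111 = 788.1; current 1.1·251 + 0.8·92 + 2.6·128 = 682.5; the counterweight supplies 105.6, so y = 105.6/2.6 ≈ 40.62.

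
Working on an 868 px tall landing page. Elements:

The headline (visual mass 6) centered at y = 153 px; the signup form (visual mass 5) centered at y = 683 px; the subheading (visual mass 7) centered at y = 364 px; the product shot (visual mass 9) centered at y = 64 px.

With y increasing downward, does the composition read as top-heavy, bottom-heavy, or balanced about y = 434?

Total weight = 6 + 5 + 7 + 9 = 27.
Σw·y = 6·153 + 5·683 + 7·364 + 9·64 = 7457, so ȳ = 7457/27 ≈ 276.19.
276.2 lies above (smaller y than) the midline 434, so the layout is top-heavy.

top-heavy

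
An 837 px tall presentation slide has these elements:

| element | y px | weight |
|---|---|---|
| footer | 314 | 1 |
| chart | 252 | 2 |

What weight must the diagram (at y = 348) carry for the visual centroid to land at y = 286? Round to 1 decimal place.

w ≈ 0.6

Existing Σw = 3 (1 + 2); existing moment 1·314 + 2·252 = 818.
Set Σw·y/Σw = 286: (818 + 348w) = 286·(3 + w).
So w = (286·3 − 818)/(348 − 286) = 40/62 ≈ 0.65.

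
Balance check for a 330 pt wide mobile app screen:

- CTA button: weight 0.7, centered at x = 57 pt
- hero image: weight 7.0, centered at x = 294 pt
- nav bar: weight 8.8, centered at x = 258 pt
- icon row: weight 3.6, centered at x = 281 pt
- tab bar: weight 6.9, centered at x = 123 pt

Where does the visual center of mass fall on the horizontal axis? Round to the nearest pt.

x ≈ 231

Total weight = 0.7 + 7.0 + 8.8 + 3.6 + 6.9 = 27.0.
x-moment: 0.7·57 + 7.0·294 + 8.8·258 + 3.6·281 + 6.9·123 = 6228.6; centroid 6228.6/27.0 ≈ 230.69.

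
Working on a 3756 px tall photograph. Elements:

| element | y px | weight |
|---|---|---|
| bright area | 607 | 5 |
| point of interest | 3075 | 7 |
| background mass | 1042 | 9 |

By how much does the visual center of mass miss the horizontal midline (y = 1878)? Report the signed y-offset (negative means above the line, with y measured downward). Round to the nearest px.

≈ -262 px

Total weight = 5 + 7 + 9 = 21.
Σw·y = 5·607 + 7·3075 + 9·1042 = 33938, so ȳ = 33938/21 ≈ 1616.10.
Offset from y = 1878: 1616.10 − 1878 ≈ -261.90.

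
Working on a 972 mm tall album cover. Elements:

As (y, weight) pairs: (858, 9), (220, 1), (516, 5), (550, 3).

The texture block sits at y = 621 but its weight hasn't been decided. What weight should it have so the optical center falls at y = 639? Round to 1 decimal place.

w ≈ 37.2

Existing Σw = 18 (9 + 1 + 5 + 3); existing moment 9·858 + 1·220 + 5·516 + 3·550 = 12172.
For the centroid to hit 639: (12172 + w·621) / (18 + w) = 639.
Solving: w = (639·18 − 12172) / (621 − 639) = -670 / -18 ≈ 37.22.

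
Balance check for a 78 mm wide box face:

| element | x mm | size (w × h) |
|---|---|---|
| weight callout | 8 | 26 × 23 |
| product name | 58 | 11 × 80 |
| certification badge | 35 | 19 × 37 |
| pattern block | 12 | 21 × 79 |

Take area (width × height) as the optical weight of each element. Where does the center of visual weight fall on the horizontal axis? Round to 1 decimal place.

Areas: weight callout 26·23 = 598, product name 11·80 = 880, certification badge 19·37 = 703, pattern block 21·79 = 1659. Total weight = 3840.
Σw·x = 598·8 + 880·58 + 703·35 + 1659·12 = 100337, so x̄ = 100337/3840 ≈ 26.13.

x ≈ 26.1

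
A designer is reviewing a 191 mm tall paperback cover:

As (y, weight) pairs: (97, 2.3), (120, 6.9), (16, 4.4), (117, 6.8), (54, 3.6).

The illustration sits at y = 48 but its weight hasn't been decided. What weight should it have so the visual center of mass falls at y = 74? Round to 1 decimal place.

Existing Σw = 24.0 (2.3 + 6.9 + 4.4 + 6.8 + 3.6); existing moment 2.3·97 + 6.9·120 + 4.4·16 + 6.8·117 + 3.6·54 = 2111.5.
Balance at y = 74 requires (2111.5 + w·48) / (24.0 + w) = 74.
So w = (74·24.0 − 2111.5)/(48 − 74) = -335.5/-26 ≈ 12.90.

w ≈ 12.9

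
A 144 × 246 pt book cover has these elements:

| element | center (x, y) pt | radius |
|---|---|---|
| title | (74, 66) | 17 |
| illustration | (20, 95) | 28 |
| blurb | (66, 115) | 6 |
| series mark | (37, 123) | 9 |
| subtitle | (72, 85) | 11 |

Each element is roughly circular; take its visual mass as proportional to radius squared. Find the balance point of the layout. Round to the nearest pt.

r² weights: title 17² = 289, illustration 28² = 784, blurb 6² = 36, series mark 9² = 81, subtitle 11² = 121. Total = 1311.
Σw·x = 289·74 + 784·20 + 36·66 + 81·37 + 121·72 = 51151, so x̄ = 51151/1311 ≈ 39.02.
Σw·y = 289·66 + 784·95 + 36·115 + 81·123 + 121·85 = 117942, so ȳ = 117942/1311 ≈ 89.96.

(39, 90)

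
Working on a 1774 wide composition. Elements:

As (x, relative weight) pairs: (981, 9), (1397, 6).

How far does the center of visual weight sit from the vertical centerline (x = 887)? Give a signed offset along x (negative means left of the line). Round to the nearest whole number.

Weights sum to 9 + 6 = 15.
Σw·x = 9·981 + 6·1397 = 17211, so x̄ = 17211/15 ≈ 1147.40.
Difference: 1147.40 − 887 ≈ 260.40.

≈ 260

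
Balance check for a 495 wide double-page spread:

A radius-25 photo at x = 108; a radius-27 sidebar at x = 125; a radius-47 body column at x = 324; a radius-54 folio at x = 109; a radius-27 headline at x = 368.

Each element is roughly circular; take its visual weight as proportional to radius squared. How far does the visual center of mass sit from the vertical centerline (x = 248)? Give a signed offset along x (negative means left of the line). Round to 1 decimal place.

≈ -45.4

r² weights: photo 25² = 625, sidebar 27² = 729, body column 47² = 2209, folio 54² = 2916, headline 27² = 729. Total = 7208.
Σw·x = 625·108 + 729·125 + 2209·324 + 2916·109 + 729·368 = 1460457, so x̄ = 1460457/7208 ≈ 202.62.
Offset from x = 248: 202.62 − 248 ≈ -45.38.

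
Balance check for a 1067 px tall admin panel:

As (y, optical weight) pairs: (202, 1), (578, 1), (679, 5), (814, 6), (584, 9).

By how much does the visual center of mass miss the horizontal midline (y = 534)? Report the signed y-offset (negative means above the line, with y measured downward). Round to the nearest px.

Total weight = 1 + 1 + 5 + 6 + 9 = 22.
Σw·y = 1·202 + 1·578 + 5·679 + 6·814 + 9·584 = 14315, so ȳ = 14315/22 ≈ 650.68.
Difference: 650.68 − 534 ≈ 116.68.

≈ 117 px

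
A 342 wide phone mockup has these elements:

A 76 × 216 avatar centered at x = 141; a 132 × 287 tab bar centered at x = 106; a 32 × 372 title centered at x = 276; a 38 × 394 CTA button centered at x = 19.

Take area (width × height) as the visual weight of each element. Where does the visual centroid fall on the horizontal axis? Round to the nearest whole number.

x ≈ 122

Areas → weights: avatar 76·216 = 16416, tab bar 132·287 = 37884, title 32·372 = 11904, CTA button 38·394 = 14972; Σw = 81176.
Σw·x = 16416·141 + 37884·106 + 11904·276 + 14972·19 = 9900332, so x̄ = 9900332/81176 ≈ 121.96.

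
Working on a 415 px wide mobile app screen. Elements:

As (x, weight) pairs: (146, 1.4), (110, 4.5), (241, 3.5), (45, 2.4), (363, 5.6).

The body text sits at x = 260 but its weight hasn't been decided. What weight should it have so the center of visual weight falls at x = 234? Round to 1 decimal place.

Fixed elements: Σw = 1.4 + 4.5 + 3.5 + 2.4 + 5.6 = 17.4, Σw·x = 1.4·146 + 4.5·110 + 3.5·241 + 2.4·45 + 5.6·363 = 3683.7.
Set Σw·x/Σw = 234: (3683.7 + 260w) = 234·(17.4 + w).
So w = (234·17.4 − 3683.7)/(260 − 234) = 387.9/26 ≈ 14.92.

w ≈ 14.9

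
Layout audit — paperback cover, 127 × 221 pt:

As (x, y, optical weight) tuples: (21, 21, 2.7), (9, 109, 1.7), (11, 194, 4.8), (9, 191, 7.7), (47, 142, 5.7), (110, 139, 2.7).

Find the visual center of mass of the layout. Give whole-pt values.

Total weight = 2.7 + 1.7 + 4.8 + 7.7 + 5.7 + 2.7 = 25.3.
x: moment 759.0 / weight 25.3 ≈ 30.00
y: moment 3828.6 / weight 25.3 ≈ 151.33

(30, 151)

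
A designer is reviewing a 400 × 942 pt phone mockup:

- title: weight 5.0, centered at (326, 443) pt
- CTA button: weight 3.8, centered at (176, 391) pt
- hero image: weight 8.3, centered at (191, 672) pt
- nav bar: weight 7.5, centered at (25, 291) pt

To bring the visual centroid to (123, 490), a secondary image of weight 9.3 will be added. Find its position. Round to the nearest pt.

(11, 554)

After adding the secondary image, total weight = 5.0 + 3.8 + 8.3 + 7.5 + 9.3 = 33.9.
x: need Σw·x = 33.9·123 = 4169.7. Existing = 5.0·326 + 3.8·176 + 8.3·191 + 7.5·25 = 4071.6. Remainder 98.1 / 9.3 ≈ 10.55.
y: need Σw·y = 33.9·490 = 16611.0. Existing = 5.0·443 + 3.8·391 + 8.3·672 + 7.5·291 = 11460.9. Remainder 5150.1 / 9.3 ≈ 553.77.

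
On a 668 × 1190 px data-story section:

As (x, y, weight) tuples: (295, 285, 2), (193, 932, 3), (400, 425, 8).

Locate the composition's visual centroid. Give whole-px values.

Total weight = 2 + 3 + 8 = 13.
Σw·x = 2·295 + 3·193 + 8·400 = 4369, so x̄ = 4369/13 ≈ 336.08.
Σw·y = 2·285 + 3·932 + 8·425 = 6766, so ȳ = 6766/13 ≈ 520.46.

(336, 520)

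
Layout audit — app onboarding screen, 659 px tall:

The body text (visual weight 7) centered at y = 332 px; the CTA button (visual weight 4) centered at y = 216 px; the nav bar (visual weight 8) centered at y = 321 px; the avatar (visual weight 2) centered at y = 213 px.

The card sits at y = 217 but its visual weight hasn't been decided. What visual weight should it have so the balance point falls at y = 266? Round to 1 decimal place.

Existing Σw = 21 (7 + 4 + 8 + 2); existing moment 7·332 + 4·216 + 8·321 + 2·213 = 6182.
Set Σw·y/Σw = 266: (6182 + 217w) = 266·(21 + w).
So w = (266·21 − 6182)/(217 − 266) = -596/-49 ≈ 12.16.

w ≈ 12.2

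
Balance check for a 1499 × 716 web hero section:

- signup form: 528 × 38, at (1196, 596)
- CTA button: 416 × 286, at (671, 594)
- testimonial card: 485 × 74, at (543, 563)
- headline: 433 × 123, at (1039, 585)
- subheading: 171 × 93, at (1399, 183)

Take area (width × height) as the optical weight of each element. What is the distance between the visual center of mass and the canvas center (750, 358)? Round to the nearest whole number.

≈ 216

Taking area as weight: signup form 528·38 = 20064, CTA button 416·286 = 118976, testimonial card 485·74 = 35890, headline 433·123 = 53259, subheading 171·93 = 15903. Sum 244092.
Σw·x = 20064·1196 + 118976·671 + 35890·543 + 53259·1039 + 15903·1399 = 200902108, so x̄ = 200902108/244092 ≈ 823.06.
Σw·y = 20064·596 + 118976·594 + 35890·563 + 53259·585 + 15903·183 = 136902722, so ȳ = 136902722/244092 ≈ 560.87.
From (750, 358): dx = 73.06, dy = 202.87, so the distance is √(dx²+dy²) ≈ 215.62.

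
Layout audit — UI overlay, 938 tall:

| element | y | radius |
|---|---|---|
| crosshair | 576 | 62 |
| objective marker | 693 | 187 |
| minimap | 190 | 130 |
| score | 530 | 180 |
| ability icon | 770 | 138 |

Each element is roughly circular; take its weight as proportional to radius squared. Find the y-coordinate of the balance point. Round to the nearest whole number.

Weights ∝ r²: crosshair 62² = 3844, objective marker 187² = 34969, minimap 130² = 16900, score 180² = 32400, ability icon 138² = 19044; Σw = 107157.
y: (3844·576 + 34969·693 + 16900·190 + 32400·530 + 19044·770) / 107157 = 61494541 / 107157 ≈ 573.87

y ≈ 574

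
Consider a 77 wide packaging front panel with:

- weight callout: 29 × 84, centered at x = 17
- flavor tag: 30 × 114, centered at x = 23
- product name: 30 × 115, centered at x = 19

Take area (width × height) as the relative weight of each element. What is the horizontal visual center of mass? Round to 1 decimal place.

x ≈ 19.9

Areas: weight callout 29·84 = 2436, flavor tag 30·114 = 3420, product name 30·115 = 3450. Total weight = 9306.
Σw·x = 2436·17 + 3420·23 + 3450·19 = 185622, so x̄ = 185622/9306 ≈ 19.95.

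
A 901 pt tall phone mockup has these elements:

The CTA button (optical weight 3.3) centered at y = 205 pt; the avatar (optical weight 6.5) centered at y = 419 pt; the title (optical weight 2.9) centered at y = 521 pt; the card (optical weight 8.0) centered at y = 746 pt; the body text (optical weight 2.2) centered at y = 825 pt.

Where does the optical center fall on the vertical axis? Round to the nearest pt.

y ≈ 554

Total weight = 3.3 + 6.5 + 2.9 + 8.0 + 2.2 = 22.9.
y-moment: 3.3·205 + 6.5·419 + 2.9·521 + 8.0·746 + 2.2·825 = 12693.9; centroid 12693.9/22.9 ≈ 554.32.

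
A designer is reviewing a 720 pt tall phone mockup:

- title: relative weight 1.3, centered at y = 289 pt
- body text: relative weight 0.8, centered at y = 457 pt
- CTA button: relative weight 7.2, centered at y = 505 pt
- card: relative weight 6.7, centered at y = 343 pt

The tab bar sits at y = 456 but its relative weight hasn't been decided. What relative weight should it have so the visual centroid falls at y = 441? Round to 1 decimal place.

Known weights sum to 1.3 + 0.8 + 7.2 + 6.7 = 16.0; their moment is 1.3·289 + 0.8·457 + 7.2·505 + 6.7·343 = 6675.4.
Balance at y = 441 requires (6675.4 + w·456) / (16.0 + w) = 441.
Rearranging, w·(456 − 441) = 441·16.0 − 6675.4 = 380.6, so w ≈ 380.6/15 = 25.37.

w ≈ 25.4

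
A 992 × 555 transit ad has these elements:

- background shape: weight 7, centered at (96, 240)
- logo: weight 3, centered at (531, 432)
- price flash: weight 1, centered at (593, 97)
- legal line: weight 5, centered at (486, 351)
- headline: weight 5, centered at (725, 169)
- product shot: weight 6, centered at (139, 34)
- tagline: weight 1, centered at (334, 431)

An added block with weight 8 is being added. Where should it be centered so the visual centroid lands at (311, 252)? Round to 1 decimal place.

With the added block, Σw becomes 7 + 3 + 1 + 5 + 5 + 6 + 1 + 8 = 36.
Along x: (10081 + 8·x) / 36 = 311 (existing moment 7·96 + 3·531 + 1·593 + 5·486 + 5·725 + 6·139 + 1·334 = 10081) ⇒ x = (11196 − 10081) / 8 ≈ 139.38.
Along y: (6308 + 8·y) / 36 = 252 (existing moment 7·240 + 3·432 + 1·97 + 5·351 + 5·169 + 6·34 + 1·431 = 6308) ⇒ y = (9072 − 6308) / 8 ≈ 345.50.

(139.4, 345.5)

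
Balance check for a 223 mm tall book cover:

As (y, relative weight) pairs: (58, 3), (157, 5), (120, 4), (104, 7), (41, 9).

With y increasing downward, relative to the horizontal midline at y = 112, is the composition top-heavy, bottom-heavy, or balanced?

Weights sum to 3 + 5 + 4 + 7 + 9 = 28.
Σw·y = 3·58 + 5·157 + 4·120 + 7·104 + 9·41 = 2536, so ȳ = 2536/28 ≈ 90.57.
Since 90.6 is above (smaller y than) 112, the composition reads top-heavy.

top-heavy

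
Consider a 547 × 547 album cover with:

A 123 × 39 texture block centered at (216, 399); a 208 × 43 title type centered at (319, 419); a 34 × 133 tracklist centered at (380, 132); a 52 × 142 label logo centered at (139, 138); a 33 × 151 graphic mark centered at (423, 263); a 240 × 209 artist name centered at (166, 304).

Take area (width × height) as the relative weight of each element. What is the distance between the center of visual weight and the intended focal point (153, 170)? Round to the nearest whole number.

Taking area as weight: texture block 123·39 = 4797, title type 208·43 = 8944, tracklist 34·133 = 4522, label logo 52·142 = 7384, graphic mark 33·151 = 4983, artist name 240·209 = 50160. Sum 80790.
x: (4797·216 + 8944·319 + 4522·380 + 7384·139 + 4983·423 + 50160·166) / 80790 = 17068393 / 80790 ≈ 211.27
y: (4797·399 + 8944·419 + 4522·132 + 7384·138 + 4983·263 + 50160·304) / 80790 = 23836604 / 80790 ≈ 295.04
From (153, 170): dx = 58.27, dy = 125.04, so the distance is √(dx²+dy²) ≈ 137.95.

≈ 138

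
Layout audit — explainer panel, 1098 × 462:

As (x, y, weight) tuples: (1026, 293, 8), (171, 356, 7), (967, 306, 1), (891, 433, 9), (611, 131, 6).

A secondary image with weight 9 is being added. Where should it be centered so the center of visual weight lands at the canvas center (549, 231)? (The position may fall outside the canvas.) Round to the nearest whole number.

After adding the secondary image, total weight = 8 + 7 + 1 + 9 + 6 + 9 = 40.
x: target moment 40×549 = 21960; current 8·1026 + 7·171 + 1·967 + 9·891 + 6·611 = 22057; the secondary image supplies -97, so x = -97/9 ≈ -10.78.
y: target moment 40×231 = 9240; current 8·293 + 7·356 + 1·306 + 9·433 + 6·131 = 9825; the secondary image supplies -585, so y = -585/9 ≈ -65.00.

(-11, -65)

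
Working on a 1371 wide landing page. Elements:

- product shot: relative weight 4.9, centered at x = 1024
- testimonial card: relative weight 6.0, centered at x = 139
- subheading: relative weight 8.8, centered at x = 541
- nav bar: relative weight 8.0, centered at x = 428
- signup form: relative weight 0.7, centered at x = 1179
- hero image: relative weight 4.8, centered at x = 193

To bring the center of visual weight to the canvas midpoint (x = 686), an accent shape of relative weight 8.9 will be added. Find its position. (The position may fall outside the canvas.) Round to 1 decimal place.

x ≈ 1471.1

With the accent shape, Σw becomes 4.9 + 6.0 + 8.8 + 8.0 + 0.7 + 4.8 + 8.9 = 42.1.
Along x: (15788.1 + 8.9·x) / 42.1 = 686 (existing moment 4.9·1024 + 6.0·139 + 8.8·541 + 8.0·428 + 0.7·1179 + 4.8·193 = 15788.1) ⇒ x = (28880.6 − 15788.1) / 8.9 ≈ 1471.07.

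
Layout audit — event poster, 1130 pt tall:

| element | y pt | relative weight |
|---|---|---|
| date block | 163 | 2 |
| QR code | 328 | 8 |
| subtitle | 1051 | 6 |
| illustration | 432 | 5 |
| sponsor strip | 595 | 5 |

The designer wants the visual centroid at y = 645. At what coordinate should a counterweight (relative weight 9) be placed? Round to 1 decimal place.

New total weight: (2 + 8 + 6 + 5 + 5) + 9 = 35.
Along y: (14391 + 9·y) / 35 = 645 (existing moment 2·163 + 8·328 + 6·1051 + 5·432 + 5·595 = 14391) ⇒ y = (22575 − 14391) / 9 ≈ 909.33.

y ≈ 909.3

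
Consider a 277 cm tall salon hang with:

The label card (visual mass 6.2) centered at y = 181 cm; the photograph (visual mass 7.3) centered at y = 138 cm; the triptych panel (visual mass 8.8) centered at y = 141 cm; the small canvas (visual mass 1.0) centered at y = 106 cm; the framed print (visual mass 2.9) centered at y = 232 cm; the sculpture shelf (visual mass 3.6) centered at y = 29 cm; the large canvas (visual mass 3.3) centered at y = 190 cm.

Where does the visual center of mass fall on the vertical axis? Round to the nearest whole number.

Σw = 6.2 + 7.3 + 8.8 + 1.0 + 2.9 + 3.6 + 3.3 = 33.1.
Σw·y = 6.2·181 + 7.3·138 + 8.8·141 + 1.0·106 + 2.9·232 + 3.6·29 + 3.3·190 = 4880.6, so ȳ = 4880.6/33.1 ≈ 147.45.

y ≈ 147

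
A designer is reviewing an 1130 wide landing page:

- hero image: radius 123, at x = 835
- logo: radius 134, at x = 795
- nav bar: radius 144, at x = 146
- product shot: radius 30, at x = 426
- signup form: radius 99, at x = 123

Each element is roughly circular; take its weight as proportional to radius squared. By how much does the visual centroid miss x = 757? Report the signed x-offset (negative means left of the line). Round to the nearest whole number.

≈ -268

Weights ∝ r²: hero image 123² = 15129, logo 134² = 17956, nav bar 144² = 20736, product shot 30² = 900, signup form 99² = 9801; Σw = 64522.
x: (15129·835 + 17956·795 + 20736·146 + 900·426 + 9801·123) / 64522 = 31524114 / 64522 ≈ 488.58
Against x = 757, that's 488.58 − 757 = -268.42.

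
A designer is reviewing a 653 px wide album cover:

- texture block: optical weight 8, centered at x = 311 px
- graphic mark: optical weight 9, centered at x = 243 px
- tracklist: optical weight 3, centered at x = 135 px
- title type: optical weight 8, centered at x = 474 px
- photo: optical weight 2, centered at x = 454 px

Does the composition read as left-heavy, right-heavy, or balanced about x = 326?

balanced

Total weight = 8 + 9 + 3 + 8 + 2 = 30.
Σw·x = 8·311 + 9·243 + 3·135 + 8·474 + 2·454 = 9780, so x̄ = 9780/30 ≈ 326.00.
326.00 = 326 exactly: balanced.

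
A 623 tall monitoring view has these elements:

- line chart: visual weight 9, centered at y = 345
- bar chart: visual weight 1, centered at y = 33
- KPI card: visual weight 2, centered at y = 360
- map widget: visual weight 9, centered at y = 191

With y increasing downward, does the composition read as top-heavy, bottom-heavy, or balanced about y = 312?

Weights sum to 9 + 1 + 2 + 9 = 21.
y-moment: 9·345 + 1·33 + 2·360 + 9·191 = 5577; centroid 5577/21 ≈ 265.57.
265.6 lies above (smaller y than) the midline 312, so the layout is top-heavy.

top-heavy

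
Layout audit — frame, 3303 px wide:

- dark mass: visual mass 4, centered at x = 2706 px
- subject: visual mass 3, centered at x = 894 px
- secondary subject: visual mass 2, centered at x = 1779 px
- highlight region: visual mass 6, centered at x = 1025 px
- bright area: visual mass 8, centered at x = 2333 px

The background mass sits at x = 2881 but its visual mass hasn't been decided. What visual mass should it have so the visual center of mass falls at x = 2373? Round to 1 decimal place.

w ≈ 25.0

Known weights sum to 4 + 3 + 2 + 6 + 8 = 23; their moment is 4·2706 + 3·894 + 2·1779 + 6·1025 + 8·2333 = 41878.
Balance at x = 2373 requires (41878 + w·2881) / (23 + w) = 2373.
Solving: w = (2373·23 − 41878) / (2881 − 2373) = 12701 / 508 ≈ 25.00.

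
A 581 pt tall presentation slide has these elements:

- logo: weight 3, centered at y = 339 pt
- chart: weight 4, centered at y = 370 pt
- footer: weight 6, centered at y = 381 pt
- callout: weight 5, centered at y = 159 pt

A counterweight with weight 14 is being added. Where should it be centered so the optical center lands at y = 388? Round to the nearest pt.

With the counterweight, Σw becomes 3 + 4 + 6 + 5 + 14 = 32.
Along y: (5578 + 14·y) / 32 = 388 (existing moment 3·339 + 4·370 + 6·381 + 5·159 = 5578) ⇒ y = (12416 − 5578) / 14 ≈ 488.43.

y ≈ 488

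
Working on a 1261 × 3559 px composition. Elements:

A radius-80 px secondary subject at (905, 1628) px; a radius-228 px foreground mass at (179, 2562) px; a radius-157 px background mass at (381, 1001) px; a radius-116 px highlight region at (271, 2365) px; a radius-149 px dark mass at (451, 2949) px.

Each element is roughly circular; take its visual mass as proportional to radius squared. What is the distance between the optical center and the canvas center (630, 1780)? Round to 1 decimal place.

Weights ∝ r²: secondary subject 80² = 6400, foreground mass 228² = 51984, background mass 157² = 24649, highlight region 116² = 13456, dark mass 149² = 22201; Σw = 118690.
Σw·x = 6400·905 + 51984·179 + 24649·381 + 13456·271 + 22201·451 = 38147632, so x̄ = 38147632/118690 ≈ 321.41.
Σw·y = 6400·1628 + 51984·2562 + 24649·1001 + 13456·2365 + 22201·2949 = 265570046, so ȳ = 265570046/118690 ≈ 2237.51.
From (630, 1780): dx = -308.59, dy = 457.51, so the distance is √(dx²+dy²) ≈ 551.86.

≈ 551.9 px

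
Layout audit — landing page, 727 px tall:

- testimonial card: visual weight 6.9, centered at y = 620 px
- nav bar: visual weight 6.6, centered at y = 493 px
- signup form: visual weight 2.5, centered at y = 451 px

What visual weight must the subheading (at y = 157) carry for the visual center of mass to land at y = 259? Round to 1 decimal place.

w ≈ 44.3

Fixed elements: Σw = 6.9 + 6.6 + 2.5 = 16.0, Σw·y = 6.9·620 + 6.6·493 + 2.5·451 = 8659.3.
For the centroid to hit 259: (8659.3 + w·157) / (16.0 + w) = 259.
Solving: w = (259·16.0 − 8659.3) / (157 − 259) = -4515.3 / -102 ≈ 44.27.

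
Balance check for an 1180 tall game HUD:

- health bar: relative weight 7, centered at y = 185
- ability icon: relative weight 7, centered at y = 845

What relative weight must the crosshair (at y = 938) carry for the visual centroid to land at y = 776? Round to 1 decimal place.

Existing Σw = 14 (7 + 7); existing moment 7·185 + 7·845 = 7210.
For the centroid to hit 776: (7210 + w·938) / (14 + w) = 776.
So w = (776·14 − 7210)/(938 − 776) = 3654/162 ≈ 22.56.

w ≈ 22.6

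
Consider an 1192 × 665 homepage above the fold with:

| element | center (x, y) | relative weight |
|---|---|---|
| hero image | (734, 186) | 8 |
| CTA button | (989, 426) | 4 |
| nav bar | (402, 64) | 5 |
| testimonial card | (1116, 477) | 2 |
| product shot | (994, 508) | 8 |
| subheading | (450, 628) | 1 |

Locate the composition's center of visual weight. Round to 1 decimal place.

Weights sum to 8 + 4 + 5 + 2 + 8 + 1 = 28.
x: (8·734 + 4·989 + 5·402 + 2·1116 + 8·994 + 1·450) / 28 = 22472 / 28 ≈ 802.57
y: (8·186 + 4·426 + 5·64 + 2·477 + 8·508 + 1·628) / 28 = 9158 / 28 ≈ 327.07

(802.6, 327.1)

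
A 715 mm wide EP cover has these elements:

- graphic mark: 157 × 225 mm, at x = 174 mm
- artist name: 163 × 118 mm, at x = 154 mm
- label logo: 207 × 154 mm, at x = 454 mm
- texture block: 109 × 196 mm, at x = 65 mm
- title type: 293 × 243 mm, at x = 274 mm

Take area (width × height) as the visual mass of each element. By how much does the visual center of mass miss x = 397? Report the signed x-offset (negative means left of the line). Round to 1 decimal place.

Taking area as weight: graphic mark 157·225 = 35325, artist name 163·118 = 19234, label logo 207·154 = 31878, texture block 109·196 = 21364, title type 293·243 = 71199. Sum 179000.
x-moment: 35325·174 + 19234·154 + 31878·454 + 21364·65 + 71199·274 = 44478384; centroid 44478384/179000 ≈ 248.48.
Against x = 397, that's 248.48 − 397 = -148.52.

≈ -148.5 mm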